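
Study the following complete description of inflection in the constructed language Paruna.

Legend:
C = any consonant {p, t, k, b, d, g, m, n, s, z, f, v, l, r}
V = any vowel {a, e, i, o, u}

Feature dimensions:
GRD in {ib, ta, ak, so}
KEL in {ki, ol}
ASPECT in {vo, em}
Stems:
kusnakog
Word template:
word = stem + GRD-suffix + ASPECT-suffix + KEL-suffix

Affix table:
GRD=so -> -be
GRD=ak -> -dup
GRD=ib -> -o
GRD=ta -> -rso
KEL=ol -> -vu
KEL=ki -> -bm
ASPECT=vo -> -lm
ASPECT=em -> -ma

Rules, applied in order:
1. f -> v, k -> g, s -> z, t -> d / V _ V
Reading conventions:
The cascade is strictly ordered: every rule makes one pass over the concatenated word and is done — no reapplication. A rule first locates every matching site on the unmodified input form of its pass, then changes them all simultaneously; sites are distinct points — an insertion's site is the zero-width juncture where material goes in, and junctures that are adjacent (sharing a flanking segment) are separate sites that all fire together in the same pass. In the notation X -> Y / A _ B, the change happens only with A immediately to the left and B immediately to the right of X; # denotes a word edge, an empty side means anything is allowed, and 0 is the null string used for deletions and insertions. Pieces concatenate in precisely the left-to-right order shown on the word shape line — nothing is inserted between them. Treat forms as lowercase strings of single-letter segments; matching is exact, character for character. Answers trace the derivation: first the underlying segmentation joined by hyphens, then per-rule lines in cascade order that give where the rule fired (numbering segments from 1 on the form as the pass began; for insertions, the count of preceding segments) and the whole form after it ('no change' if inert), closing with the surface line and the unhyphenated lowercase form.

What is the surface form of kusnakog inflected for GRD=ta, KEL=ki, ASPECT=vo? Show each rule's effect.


underlying: kusnakog-rso-lm-bm
1. f -> v, k -> g, s -> z, t -> d / V _ V: fires at position(s) 6: kusnagogrsolmbm
surface: kusnagogrsolmbm


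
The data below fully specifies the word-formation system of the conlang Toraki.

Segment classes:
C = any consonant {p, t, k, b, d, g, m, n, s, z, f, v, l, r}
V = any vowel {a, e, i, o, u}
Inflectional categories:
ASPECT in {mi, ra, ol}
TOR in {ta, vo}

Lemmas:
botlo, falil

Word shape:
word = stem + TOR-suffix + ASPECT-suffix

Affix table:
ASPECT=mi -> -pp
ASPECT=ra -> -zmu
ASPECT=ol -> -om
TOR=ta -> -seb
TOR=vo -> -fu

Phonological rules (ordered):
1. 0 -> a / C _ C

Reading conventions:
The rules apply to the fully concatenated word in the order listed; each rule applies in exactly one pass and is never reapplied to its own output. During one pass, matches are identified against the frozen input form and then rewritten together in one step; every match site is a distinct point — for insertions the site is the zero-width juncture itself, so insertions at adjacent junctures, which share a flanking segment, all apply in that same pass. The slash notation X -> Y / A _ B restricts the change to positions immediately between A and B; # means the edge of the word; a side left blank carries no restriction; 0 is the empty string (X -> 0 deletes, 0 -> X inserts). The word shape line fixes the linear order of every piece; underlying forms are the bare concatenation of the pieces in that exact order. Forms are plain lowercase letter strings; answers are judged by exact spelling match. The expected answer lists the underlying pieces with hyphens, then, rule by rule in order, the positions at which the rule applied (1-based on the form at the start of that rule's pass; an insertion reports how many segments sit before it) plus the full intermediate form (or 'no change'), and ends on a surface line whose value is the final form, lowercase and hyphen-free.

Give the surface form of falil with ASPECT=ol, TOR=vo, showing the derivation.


underlying: falil-fu-om
1. 0 -> a / C _ C: inserts after position(s) 5: falilafuom
surface: falilafuom


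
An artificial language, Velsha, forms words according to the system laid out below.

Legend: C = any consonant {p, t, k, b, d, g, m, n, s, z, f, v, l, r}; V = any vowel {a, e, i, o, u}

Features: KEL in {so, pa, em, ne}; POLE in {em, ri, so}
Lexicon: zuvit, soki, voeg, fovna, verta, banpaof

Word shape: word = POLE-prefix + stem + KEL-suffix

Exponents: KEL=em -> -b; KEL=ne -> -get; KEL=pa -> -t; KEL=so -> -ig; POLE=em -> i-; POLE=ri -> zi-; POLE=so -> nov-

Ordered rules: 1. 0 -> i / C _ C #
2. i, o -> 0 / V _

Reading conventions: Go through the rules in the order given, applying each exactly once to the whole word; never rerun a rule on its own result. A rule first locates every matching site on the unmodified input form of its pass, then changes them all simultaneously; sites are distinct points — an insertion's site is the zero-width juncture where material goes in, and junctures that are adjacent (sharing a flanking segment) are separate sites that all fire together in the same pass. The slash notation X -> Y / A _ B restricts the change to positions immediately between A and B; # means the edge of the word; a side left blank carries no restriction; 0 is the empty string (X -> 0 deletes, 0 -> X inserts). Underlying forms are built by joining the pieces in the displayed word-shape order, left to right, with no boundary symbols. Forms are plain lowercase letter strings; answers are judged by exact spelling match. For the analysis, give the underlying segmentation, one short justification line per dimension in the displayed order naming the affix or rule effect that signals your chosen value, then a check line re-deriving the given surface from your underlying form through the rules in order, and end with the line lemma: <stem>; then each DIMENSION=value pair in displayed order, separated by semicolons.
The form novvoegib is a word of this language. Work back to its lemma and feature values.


underlying: nov-voeg-b
KEL=em - signalled by the affix -b
POLE=so - signalled by the affix nov-
check: novvoegb -> novvoegib -> novvoegib
lemma: voeg; KEL=em; POLE=so


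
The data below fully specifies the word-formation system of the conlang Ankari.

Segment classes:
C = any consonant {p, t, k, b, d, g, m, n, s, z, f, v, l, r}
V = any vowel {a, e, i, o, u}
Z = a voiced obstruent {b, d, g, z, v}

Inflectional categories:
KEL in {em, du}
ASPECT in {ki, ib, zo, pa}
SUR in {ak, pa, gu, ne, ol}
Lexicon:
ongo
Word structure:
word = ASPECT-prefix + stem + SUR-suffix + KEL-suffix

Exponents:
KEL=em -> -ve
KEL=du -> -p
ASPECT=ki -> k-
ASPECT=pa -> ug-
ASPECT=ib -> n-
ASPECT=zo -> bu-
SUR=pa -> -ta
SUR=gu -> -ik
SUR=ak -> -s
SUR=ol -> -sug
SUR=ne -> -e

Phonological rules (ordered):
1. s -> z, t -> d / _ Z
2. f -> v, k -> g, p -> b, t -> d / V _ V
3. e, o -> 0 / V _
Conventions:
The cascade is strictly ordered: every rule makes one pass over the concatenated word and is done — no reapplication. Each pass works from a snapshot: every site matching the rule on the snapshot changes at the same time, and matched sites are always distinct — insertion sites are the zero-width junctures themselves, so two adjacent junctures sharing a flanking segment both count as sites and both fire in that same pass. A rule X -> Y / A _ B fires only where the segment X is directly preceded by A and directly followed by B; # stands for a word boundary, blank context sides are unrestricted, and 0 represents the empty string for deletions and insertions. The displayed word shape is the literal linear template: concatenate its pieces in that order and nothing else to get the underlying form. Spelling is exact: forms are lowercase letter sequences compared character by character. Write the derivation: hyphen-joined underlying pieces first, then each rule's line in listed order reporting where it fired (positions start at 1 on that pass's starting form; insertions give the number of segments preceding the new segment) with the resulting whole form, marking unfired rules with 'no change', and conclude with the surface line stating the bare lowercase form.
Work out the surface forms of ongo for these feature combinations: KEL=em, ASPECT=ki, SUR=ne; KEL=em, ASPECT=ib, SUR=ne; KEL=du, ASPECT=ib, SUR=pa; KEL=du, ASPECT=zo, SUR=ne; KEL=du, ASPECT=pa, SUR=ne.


cell KEL=em, ASPECT=ki, SUR=ne:
underlying: k-ongo-e-ve
1. s -> z, t -> d / _ Z: no change
2. f -> v, k -> g, p -> b, t -> d / V _ V: no change
3. e, o -> 0 / V _: fires at position(s) 6: kongove
surface: kongove

cell KEL=em, ASPECT=ib, SUR=ne:
underlying: n-ongo-e-ve
1. s -> z, t -> d / _ Z: no change
2. f -> v, k -> g, p -> b, t -> d / V _ V: no change
3. e, o -> 0 / V _: fires at position(s) 6: nongove
surface: nongove

cell KEL=du, ASPECT=ib, SUR=pa:
underlying: n-ongo-ta-p
1. s -> z, t -> d / _ Z: no change
2. f -> v, k -> g, p -> b, t -> d / V _ V: fires at position(s) 6: nongodap
3. e, o -> 0 / V _: no change
surface: nongodap

cell KEL=du, ASPECT=zo, SUR=ne:
underlying: bu-ongo-e-p
1. s -> z, t -> d / _ Z: no change
2. f -> v, k -> g, p -> b, t -> d / V _ V: no change
3. e, o -> 0 / V _: fires at position(s) 3, 7: bungop
surface: bungop

cell KEL=du, ASPECT=pa, SUR=ne:
underlying: ug-ongo-e-p
1. s -> z, t -> d / _ Z: no change
2. f -> v, k -> g, p -> b, t -> d / V _ V: no change
3. e, o -> 0 / V _: fires at position(s) 7: ugongop
surface: ugongop


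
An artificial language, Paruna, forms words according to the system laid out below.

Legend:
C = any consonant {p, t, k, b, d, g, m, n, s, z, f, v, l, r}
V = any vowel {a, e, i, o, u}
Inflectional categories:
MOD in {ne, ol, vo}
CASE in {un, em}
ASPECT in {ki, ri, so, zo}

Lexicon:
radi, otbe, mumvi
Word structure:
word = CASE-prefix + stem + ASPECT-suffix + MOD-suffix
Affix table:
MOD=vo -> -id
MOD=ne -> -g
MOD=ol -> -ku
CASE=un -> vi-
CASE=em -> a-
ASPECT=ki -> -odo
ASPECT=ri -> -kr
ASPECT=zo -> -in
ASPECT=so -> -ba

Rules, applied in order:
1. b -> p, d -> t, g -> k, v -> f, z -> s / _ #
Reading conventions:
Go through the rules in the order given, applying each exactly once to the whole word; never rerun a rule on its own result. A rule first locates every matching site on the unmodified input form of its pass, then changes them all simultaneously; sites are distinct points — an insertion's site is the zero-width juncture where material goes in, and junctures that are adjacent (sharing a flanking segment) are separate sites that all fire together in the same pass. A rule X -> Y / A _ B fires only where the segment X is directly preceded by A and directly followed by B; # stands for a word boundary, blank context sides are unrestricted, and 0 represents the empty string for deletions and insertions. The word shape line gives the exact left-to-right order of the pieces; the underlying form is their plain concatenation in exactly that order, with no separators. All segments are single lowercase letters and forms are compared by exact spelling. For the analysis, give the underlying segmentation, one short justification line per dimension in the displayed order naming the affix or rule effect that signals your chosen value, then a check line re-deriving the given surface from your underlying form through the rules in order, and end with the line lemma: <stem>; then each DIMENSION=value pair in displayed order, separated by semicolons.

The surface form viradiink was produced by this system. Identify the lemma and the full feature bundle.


underlying: vi-radi-in-g
MOD=ne - signalled by the affix -g
CASE=un - signalled by the affix vi-
ASPECT=zo - signalled by the affix -in
check: viradiing -> viradiink
lemma: radi; MOD=ne; CASE=un; ASPECT=zo


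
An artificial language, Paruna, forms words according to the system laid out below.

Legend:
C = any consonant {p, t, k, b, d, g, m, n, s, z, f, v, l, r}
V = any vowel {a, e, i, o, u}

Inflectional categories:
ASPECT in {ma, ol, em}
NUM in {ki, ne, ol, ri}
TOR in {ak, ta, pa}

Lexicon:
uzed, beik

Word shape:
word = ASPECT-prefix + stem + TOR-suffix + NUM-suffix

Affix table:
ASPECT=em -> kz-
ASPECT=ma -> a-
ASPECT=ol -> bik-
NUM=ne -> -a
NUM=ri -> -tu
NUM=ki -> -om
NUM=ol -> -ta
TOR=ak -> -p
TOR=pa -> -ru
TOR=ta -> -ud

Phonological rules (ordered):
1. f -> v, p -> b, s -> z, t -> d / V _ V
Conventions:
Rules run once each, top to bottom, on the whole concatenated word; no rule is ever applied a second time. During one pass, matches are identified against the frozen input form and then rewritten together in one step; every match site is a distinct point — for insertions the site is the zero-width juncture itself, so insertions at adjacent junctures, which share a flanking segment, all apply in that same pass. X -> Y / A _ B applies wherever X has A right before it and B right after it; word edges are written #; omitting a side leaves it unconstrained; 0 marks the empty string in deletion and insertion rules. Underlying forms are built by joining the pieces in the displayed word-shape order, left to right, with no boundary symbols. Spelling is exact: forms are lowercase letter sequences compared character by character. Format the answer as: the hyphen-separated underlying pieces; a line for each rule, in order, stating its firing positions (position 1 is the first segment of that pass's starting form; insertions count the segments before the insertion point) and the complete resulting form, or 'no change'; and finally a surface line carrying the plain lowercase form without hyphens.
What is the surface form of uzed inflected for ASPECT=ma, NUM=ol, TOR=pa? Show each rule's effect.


underlying: a-uzed-ru-ta
1. f -> v, p -> b, s -> z, t -> d / V _ V: fires at position(s) 8: auzedruda
surface: auzedruda


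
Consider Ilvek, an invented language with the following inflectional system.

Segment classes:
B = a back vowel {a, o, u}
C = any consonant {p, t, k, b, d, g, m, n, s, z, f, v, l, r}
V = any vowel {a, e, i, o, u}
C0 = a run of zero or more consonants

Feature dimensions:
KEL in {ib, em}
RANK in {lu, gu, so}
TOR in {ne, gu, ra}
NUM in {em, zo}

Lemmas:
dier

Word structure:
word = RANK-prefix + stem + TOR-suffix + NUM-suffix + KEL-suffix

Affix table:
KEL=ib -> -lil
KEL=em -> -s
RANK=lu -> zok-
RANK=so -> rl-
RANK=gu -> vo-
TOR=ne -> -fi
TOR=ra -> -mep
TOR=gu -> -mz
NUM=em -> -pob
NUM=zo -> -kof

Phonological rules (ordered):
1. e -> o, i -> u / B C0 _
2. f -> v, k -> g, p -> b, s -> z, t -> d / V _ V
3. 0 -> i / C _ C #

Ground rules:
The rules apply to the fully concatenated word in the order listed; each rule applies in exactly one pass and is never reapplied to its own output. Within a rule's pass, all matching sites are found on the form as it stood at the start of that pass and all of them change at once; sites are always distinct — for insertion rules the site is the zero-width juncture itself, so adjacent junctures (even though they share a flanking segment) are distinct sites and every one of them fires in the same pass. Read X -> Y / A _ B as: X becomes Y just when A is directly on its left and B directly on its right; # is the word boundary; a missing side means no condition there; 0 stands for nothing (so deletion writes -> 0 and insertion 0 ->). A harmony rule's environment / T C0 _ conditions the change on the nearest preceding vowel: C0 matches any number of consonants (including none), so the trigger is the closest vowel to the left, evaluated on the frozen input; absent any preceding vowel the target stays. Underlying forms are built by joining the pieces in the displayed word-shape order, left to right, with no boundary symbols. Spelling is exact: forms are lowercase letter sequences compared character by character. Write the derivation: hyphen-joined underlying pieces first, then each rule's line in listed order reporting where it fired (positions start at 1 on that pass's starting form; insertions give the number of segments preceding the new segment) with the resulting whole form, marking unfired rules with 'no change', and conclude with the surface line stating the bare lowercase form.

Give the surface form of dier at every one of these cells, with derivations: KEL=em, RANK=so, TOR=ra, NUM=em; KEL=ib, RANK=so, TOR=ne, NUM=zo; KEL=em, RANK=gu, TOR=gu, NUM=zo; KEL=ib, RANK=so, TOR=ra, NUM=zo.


cell KEL=em, RANK=so, TOR=ra, NUM=em:
underlying: rl-dier-mep-pob-s
1. e -> o, i -> u / B C0 _: no change
2. f -> v, k -> g, p -> b, s -> z, t -> d / V _ V: no change
3. 0 -> i / C _ C #: inserts after position(s) 12: rldiermeppobis
surface: rldiermeppobis

cell KEL=ib, RANK=so, TOR=ne, NUM=zo:
underlying: rl-dier-fi-kof-lil
1. e -> o, i -> u / B C0 _: fires at position(s) 13: rldierfikoflul
2. f -> v, k -> g, p -> b, s -> z, t -> d / V _ V: fires at position(s) 9: rldierfigoflul
3. 0 -> i / C _ C #: no change
surface: rldierfigoflul

cell KEL=em, RANK=gu, TOR=gu, NUM=zo:
underlying: vo-dier-mz-kof-s
1. e -> o, i -> u / B C0 _: fires at position(s) 4: voduermzkofs
2. f -> v, k -> g, p -> b, s -> z, t -> d / V _ V: no change
3. 0 -> i / C _ C #: inserts after position(s) 11: voduermzkofis
surface: voduermzkofis

cell KEL=ib, RANK=so, TOR=ra, NUM=zo:
underlying: rl-dier-mep-kof-lil
1. e -> o, i -> u / B C0 _: fires at position(s) 14: rldiermepkoflul
2. f -> v, k -> g, p -> b, s -> z, t -> d / V _ V: no change
3. 0 -> i / C _ C #: no change
surface: rldiermepkoflul


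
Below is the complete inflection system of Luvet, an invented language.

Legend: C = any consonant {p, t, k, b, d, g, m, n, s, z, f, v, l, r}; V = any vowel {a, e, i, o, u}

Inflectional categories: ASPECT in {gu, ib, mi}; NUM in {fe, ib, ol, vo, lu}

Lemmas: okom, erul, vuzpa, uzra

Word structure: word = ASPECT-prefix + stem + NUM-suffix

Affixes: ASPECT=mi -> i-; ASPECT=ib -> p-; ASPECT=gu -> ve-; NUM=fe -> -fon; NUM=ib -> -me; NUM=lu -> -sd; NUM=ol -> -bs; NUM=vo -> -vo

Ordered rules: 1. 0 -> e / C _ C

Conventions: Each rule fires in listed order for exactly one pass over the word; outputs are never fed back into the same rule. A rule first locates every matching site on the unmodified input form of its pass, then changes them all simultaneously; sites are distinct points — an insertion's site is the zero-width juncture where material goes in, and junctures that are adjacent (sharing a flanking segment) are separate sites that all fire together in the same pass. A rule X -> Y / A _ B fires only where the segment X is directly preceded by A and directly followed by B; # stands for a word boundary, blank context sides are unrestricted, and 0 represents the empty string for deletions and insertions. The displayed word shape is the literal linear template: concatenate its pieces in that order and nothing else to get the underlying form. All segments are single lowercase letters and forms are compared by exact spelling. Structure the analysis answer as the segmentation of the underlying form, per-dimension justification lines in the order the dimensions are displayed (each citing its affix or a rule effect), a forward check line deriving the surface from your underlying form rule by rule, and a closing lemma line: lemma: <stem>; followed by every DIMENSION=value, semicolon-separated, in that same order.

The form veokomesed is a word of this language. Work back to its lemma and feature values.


underlying: ve-okom-sd
ASPECT=gu - signalled by the affix ve-
NUM=lu - signalled by the affix -sd
check: veokomsd -> veokomesed
lemma: okom; ASPECT=gu; NUM=lu


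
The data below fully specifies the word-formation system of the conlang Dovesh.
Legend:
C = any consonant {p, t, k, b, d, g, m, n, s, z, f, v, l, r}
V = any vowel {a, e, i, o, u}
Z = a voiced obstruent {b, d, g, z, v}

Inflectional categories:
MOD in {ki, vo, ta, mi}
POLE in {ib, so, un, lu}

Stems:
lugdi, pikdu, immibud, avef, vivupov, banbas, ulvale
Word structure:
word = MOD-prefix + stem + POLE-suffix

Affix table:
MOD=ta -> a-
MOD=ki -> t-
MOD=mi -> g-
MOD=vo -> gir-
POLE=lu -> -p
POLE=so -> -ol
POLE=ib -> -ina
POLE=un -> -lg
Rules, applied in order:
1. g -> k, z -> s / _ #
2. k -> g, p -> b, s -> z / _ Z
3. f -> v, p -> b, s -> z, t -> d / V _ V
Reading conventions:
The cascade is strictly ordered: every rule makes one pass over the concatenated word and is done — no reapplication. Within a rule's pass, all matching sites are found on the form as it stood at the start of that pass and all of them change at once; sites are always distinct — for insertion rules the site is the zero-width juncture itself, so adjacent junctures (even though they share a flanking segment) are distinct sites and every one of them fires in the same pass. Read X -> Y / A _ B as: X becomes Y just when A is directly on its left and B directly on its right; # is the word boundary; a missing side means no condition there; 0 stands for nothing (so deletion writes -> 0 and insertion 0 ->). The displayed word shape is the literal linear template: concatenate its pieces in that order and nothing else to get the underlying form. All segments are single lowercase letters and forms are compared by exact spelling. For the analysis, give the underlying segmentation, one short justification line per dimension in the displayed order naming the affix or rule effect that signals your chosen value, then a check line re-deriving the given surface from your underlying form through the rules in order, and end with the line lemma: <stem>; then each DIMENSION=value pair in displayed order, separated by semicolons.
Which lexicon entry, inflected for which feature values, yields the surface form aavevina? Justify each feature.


underlying: a-avef-ina
MOD=ta - signalled by the affix a-
POLE=ib - signalled by the affix -ina
check: aavefina -> aavefina -> aavefina -> aavevina
lemma: avef; MOD=ta; POLE=ib


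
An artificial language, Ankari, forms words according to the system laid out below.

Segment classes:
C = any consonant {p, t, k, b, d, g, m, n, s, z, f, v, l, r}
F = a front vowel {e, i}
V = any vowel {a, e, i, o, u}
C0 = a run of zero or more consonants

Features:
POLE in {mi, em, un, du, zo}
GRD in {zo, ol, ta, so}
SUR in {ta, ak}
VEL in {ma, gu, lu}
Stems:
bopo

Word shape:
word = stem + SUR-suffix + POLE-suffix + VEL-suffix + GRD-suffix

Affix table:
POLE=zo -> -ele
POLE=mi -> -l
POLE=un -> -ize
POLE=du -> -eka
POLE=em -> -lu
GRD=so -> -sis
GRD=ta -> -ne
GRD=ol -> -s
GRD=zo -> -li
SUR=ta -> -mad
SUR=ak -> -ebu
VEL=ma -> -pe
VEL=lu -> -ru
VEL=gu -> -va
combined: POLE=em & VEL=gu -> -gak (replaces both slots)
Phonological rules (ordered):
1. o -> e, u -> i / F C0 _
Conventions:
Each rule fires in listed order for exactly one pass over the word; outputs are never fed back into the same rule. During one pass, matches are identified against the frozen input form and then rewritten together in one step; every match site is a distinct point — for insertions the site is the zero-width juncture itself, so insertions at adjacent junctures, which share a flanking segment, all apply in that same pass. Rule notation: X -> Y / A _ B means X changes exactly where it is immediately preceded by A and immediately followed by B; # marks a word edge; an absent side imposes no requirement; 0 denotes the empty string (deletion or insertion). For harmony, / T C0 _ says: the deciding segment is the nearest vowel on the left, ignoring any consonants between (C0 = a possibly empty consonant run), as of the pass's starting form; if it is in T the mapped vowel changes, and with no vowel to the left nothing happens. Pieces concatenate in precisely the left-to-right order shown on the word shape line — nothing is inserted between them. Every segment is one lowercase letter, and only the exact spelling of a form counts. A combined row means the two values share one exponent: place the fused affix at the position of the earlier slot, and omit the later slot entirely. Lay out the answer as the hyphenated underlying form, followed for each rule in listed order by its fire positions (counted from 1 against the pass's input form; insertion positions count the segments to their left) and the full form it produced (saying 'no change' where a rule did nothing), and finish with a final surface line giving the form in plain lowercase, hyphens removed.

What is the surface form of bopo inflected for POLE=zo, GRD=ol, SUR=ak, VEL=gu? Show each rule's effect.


underlying: bopo-ebu-ele-va-s
1. o -> e, u -> i / F C0 _: fires at position(s) 7: bopoebielevas
surface: bopoebielevas


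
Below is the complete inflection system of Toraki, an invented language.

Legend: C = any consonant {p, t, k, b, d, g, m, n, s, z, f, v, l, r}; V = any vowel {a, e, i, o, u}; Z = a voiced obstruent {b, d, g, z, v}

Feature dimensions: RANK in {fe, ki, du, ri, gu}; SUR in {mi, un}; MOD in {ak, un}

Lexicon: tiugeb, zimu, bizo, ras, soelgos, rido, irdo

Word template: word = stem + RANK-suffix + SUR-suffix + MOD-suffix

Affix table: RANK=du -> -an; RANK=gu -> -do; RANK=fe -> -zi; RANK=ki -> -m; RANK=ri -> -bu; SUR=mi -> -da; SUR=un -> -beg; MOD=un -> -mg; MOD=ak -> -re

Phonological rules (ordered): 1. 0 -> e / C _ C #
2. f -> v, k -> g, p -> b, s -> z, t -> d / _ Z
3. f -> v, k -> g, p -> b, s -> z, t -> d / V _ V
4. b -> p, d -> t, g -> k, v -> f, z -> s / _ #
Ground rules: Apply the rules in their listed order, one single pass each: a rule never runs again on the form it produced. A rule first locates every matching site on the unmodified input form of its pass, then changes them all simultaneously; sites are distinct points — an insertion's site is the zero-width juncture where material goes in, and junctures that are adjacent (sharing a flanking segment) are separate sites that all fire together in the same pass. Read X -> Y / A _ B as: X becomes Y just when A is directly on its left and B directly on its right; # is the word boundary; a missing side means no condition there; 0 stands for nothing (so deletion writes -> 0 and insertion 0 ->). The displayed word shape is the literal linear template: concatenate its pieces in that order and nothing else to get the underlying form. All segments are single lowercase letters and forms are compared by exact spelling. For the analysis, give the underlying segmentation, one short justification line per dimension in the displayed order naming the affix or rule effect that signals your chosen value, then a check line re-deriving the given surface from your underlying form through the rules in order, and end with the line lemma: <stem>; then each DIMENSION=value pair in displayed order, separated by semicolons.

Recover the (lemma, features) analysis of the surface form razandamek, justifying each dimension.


underlying: ras-an-da-mg
RANK=du - signalled by the affix -an
SUR=mi - signalled by the affix -da
MOD=un - signalled by the affix -mg
check: rasandamg -> rasandameg -> rasandameg -> razandameg -> razandamek
lemma: ras; RANK=du; SUR=mi; MOD=un


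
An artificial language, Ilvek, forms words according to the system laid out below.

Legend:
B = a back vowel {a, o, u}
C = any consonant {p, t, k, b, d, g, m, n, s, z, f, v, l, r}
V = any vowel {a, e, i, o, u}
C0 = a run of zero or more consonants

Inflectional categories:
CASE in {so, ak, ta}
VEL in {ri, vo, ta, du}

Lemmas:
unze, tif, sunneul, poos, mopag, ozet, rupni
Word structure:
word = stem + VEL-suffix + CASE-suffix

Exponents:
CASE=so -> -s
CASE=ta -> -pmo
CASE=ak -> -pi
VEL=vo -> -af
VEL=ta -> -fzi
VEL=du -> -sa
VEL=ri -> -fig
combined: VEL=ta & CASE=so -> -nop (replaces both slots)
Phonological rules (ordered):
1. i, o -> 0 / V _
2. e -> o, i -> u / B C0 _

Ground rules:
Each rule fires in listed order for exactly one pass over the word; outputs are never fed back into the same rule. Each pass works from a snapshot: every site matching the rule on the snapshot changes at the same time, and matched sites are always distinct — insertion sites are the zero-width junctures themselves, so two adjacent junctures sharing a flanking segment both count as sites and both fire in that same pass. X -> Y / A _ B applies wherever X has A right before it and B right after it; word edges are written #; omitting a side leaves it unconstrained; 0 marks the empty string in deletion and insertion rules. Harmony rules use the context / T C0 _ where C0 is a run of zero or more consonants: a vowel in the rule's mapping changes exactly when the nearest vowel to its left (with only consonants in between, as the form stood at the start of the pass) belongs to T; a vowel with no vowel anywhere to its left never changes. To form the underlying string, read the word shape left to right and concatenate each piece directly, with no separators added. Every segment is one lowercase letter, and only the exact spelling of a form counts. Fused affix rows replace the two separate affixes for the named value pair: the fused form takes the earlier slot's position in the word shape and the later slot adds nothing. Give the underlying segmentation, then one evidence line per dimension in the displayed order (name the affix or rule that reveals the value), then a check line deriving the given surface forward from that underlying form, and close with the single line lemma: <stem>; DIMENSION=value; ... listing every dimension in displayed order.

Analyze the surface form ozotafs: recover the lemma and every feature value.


underlying: ozet-af-s
CASE=so - signalled by the affix -s
VEL=vo - signalled by the affix -af
check: ozetafs -> ozetafs -> ozotafs
lemma: ozet; CASE=so; VEL=vo


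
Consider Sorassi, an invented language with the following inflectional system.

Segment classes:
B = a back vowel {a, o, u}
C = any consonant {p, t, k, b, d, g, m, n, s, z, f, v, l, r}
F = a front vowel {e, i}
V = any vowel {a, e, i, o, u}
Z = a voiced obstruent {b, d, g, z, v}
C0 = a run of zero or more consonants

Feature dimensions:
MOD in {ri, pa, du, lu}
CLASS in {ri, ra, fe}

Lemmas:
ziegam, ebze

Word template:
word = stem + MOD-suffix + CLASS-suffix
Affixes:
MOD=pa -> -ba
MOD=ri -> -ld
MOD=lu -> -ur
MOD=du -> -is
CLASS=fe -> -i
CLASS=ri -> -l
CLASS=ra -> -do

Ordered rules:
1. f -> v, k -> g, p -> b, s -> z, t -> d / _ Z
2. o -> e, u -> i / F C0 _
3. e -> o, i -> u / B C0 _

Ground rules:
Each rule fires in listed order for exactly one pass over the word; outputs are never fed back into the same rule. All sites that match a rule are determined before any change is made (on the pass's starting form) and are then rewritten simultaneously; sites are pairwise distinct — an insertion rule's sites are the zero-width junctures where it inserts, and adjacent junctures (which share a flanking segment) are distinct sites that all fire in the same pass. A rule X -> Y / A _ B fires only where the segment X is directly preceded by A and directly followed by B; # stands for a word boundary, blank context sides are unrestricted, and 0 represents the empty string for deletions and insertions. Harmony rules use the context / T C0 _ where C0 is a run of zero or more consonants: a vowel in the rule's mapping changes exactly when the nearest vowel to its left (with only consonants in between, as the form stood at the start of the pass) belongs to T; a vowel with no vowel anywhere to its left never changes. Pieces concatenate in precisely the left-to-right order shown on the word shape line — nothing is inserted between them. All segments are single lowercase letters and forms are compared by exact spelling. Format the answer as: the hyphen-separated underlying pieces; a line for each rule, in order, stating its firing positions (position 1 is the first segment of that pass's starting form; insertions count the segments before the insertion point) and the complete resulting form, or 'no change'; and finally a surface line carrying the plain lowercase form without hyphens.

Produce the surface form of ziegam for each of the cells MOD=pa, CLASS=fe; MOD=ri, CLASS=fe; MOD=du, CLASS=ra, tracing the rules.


cell MOD=pa, CLASS=fe:
underlying: ziegam-ba-i
1. f -> v, k -> g, p -> b, s -> z, t -> d / _ Z: no change
2. o -> e, u -> i / F C0 _: no change
3. e -> o, i -> u / B C0 _: fires at position(s) 9: ziegambau
surface: ziegambau

cell MOD=ri, CLASS=fe:
underlying: ziegam-ld-i
1. f -> v, k -> g, p -> b, s -> z, t -> d / _ Z: no change
2. o -> e, u -> i / F C0 _: no change
3. e -> o, i -> u / B C0 _: fires at position(s) 9: ziegamldu
surface: ziegamldu

cell MOD=du, CLASS=ra:
underlying: ziegam-is-do
1. f -> v, k -> g, p -> b, s -> z, t -> d / _ Z: fires at position(s) 8: ziegamizdo
2. o -> e, u -> i / F C0 _: fires at position(s) 10: ziegamizde
3. e -> o, i -> u / B C0 _: fires at position(s) 7: ziegamuzde
surface: ziegamuzde


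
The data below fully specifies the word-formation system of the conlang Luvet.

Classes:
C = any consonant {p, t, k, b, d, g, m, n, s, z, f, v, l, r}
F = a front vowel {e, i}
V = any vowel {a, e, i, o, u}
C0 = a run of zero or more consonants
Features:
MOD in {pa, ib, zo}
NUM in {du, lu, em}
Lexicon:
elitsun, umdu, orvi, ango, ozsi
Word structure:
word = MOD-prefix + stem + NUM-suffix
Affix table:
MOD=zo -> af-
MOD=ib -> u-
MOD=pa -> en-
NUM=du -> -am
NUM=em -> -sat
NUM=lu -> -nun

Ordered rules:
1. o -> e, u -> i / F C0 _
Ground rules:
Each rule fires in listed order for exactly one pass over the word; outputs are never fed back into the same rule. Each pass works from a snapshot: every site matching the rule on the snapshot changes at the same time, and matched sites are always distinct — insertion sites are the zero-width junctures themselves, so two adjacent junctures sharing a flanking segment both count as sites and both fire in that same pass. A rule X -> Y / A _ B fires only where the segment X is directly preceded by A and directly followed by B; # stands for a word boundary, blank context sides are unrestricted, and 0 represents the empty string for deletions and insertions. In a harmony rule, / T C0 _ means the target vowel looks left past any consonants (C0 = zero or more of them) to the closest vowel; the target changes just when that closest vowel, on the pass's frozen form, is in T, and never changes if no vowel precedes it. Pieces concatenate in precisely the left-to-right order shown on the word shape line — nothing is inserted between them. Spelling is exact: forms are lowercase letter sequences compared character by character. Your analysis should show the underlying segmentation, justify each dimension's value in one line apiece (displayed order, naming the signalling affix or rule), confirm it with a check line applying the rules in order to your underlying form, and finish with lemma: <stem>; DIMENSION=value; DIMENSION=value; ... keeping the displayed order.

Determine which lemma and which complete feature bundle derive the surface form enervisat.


underlying: en-orvi-sat
MOD=pa - signalled by the affix en-
NUM=em - signalled by the affix -sat
check: enorvisat -> enervisat
lemma: orvi; MOD=pa; NUM=em


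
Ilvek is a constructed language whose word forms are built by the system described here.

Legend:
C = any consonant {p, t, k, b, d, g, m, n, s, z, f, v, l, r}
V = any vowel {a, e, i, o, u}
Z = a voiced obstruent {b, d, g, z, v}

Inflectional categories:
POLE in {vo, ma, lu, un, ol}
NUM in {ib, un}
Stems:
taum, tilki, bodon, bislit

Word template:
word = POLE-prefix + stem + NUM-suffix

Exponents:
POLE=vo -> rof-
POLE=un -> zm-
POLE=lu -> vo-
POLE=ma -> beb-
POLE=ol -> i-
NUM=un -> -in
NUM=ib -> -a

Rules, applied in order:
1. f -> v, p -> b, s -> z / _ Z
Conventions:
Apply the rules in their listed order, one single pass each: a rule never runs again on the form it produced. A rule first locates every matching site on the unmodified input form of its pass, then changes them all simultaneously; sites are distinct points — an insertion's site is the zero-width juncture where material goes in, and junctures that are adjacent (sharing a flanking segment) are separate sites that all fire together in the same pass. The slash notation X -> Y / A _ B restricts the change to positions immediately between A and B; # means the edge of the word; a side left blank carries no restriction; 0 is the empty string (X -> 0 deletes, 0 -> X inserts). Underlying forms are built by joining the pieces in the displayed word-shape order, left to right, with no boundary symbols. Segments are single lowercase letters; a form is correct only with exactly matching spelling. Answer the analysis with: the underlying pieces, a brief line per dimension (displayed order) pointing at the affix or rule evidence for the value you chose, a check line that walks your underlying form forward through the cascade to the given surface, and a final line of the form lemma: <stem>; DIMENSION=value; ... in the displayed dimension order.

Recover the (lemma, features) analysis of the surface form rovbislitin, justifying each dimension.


underlying: rof-bislit-in
POLE=vo - signalled by the affix rof-
NUM=un - signalled by the affix -in
check: rofbislitin -> rovbislitin
lemma: bislit; POLE=vo; NUM=un


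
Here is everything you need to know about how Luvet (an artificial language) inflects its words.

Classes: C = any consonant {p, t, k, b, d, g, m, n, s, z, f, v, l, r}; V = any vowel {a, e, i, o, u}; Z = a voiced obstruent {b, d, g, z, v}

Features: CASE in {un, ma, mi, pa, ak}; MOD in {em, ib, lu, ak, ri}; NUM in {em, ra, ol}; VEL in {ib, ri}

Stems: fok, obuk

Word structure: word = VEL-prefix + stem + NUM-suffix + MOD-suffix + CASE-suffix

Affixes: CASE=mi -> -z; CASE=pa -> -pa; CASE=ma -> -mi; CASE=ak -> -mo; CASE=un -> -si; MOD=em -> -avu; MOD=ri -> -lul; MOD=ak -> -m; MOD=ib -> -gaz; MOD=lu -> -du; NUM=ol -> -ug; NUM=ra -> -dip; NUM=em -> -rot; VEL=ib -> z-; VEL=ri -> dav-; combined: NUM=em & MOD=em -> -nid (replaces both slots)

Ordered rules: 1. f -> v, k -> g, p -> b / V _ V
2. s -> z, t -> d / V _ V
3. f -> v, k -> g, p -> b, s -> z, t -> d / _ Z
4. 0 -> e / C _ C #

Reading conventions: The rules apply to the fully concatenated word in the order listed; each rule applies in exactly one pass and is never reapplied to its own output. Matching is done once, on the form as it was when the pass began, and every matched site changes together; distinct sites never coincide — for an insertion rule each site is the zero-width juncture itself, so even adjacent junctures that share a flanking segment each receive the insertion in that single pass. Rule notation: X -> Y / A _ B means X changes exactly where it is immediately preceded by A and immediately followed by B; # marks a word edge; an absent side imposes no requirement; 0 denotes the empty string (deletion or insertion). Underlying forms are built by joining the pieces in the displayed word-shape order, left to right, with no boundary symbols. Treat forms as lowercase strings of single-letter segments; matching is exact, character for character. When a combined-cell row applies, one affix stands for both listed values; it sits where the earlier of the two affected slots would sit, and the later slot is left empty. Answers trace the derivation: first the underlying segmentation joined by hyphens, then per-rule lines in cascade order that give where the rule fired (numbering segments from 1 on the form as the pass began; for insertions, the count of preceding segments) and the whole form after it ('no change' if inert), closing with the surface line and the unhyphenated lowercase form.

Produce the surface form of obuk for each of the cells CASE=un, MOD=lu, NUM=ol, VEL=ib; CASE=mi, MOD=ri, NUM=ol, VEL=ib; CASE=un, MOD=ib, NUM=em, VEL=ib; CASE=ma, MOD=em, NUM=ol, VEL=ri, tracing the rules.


cell CASE=un, MOD=lu, NUM=ol, VEL=ib:
underlying: z-obuk-ug-du-si
1. f -> v, k -> g, p -> b / V _ V: fires at position(s) 5: zobugugdusi
2. s -> z, t -> d / V _ V: fires at position(s) 10: zobugugduzi
3. f -> v, k -> g, p -> b, s -> z, t -> d / _ Z: no change
4. 0 -> e / C _ C #: no change
surface: zobugugduzi

cell CASE=mi, MOD=ri, NUM=ol, VEL=ib:
underlying: z-obuk-ug-lul-z
1. f -> v, k -> g, p -> b / V _ V: fires at position(s) 5: zobuguglulz
2. s -> z, t -> d / V _ V: no change
3. f -> v, k -> g, p -> b, s -> z, t -> d / _ Z: no change
4. 0 -> e / C _ C #: inserts after position(s) 10: zobuguglulez
surface: zobuguglulez

cell CASE=un, MOD=ib, NUM=em, VEL=ib:
underlying: z-obuk-rot-gaz-si
1. f -> v, k -> g, p -> b / V _ V: no change
2. s -> z, t -> d / V _ V: no change
3. f -> v, k -> g, p -> b, s -> z, t -> d / _ Z: fires at position(s) 8: zobukrodgazsi
4. 0 -> e / C _ C #: no change
surface: zobukrodgazsi

cell CASE=ma, MOD=em, NUM=ol, VEL=ri:
underlying: dav-obuk-ug-avu-mi
1. f -> v, k -> g, p -> b / V _ V: fires at position(s) 7: davobugugavumi
2. s -> z, t -> d / V _ V: no change
3. f -> v, k -> g, p -> b, s -> z, t -> d / _ Z: no change
4. 0 -> e / C _ C #: no change
surface: davobugugavumi
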